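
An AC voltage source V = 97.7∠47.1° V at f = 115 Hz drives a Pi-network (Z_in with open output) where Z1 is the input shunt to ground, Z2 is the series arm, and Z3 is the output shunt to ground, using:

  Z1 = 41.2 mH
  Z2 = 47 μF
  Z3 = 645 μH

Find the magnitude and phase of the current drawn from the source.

Step 1 — Angular frequency: ω = 2π·f = 2π·115 = 722.6 rad/s.
Step 2 — Component impedances:
  Z1: Z = jωL = j·722.6·0.0412 = 0 + j29.77 Ω
  Z2: Z = 1/(jωC) = -j/(ω·C) = 0 - j29.45 Ω
  Z3: Z = jωL = j·722.6·0.000645 = 0 + j0.4661 Ω
Step 3 — With open output, the series arm Z2 and the output shunt Z3 appear in series to ground: Z2 + Z3 = 0 - j28.98 Ω.
Step 4 — Parallel with input shunt Z1: Z_in = Z1 || (Z2 + Z3) = 0 - j1092 Ω = 1092∠-90.0° Ω.
Step 5 — Source phasor: V = 97.7∠47.1° V = 66.51 + j71.57 V.
Step 6 — Ohm's law: I = V / Z_total = (66.51 + j71.57) / (0 - j1092) = -0.06553 + j0.06089 A.
Step 7 — Convert to polar: |I| = 0.08945 A, ∠I = 137.1°.

I = 0.08945∠137.1° A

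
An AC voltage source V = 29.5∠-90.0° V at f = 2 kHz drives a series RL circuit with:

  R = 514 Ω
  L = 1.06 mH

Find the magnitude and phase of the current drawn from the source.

Step 1 — Angular frequency: ω = 2π·f = 2π·2000 = 1.257e+04 rad/s.
Step 2 — Component impedances:
  R: Z = R = 514 Ω
  L: Z = jωL = j·1.257e+04·0.00106 = 0 + j13.32 Ω
Step 3 — Series combination: Z_total = R + L = 514 + j13.32 Ω = 514.2∠1.5° Ω.
Step 4 — Source phasor: V = 29.5∠-90.0° V = 0 - j29.5 V.
Step 5 — Ohm's law: I = V / Z_total = (0 - j29.5) / (514 + j13.32) = -0.001486 - j0.05735 A.
Step 6 — Convert to polar: |I| = 0.05737 A, ∠I = -91.5°.

I = 0.05737∠-91.5° A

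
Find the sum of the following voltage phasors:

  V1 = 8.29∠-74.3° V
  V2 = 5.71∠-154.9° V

Step 1 — Convert each phasor to rectangular form:
  V1 = 8.29·(cos(-74.3°) + j·sin(-74.3°)) = 2.243 - j7.981 V
  V2 = 5.71·(cos(-154.9°) + j·sin(-154.9°)) = -5.171 - j2.422 V
Step 2 — Sum components: V_total = -2.928 - j10.4 V.
Step 3 — Convert to polar: |V_total| = 10.81 V, ∠V_total = -105.7°.

V_total = 10.81∠-105.7° V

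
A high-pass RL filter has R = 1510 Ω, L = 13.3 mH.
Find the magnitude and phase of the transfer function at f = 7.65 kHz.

Step 1 — Angular frequency: ω = 2π·7650 = 4.807e+04 rad/s.
Step 2 — Transfer function: H(jω) = jωL/(R + jωL).
Step 3 — Numerator jωL = j·639.3; denominator R + jωL = 1510 + j639.3.
Step 4 — H = 0.152 + j0.359.
Step 5 — Magnitude: |H| = 0.3899 (-8.2 dB); phase: φ = 67.1°.

|H| = 0.3899 (-8.2 dB), φ = 67.1°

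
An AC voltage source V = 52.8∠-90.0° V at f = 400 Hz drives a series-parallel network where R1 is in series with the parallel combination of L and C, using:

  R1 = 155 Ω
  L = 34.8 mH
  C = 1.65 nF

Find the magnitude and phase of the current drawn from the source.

Step 1 — Angular frequency: ω = 2π·f = 2π·400 = 2513 rad/s.
Step 2 — Component impedances:
  R1: Z = R = 155 Ω
  L: Z = jωL = j·2513·0.0348 = 0 + j87.46 Ω
  C: Z = 1/(jωC) = -j/(ω·C) = 0 - j2.411e+05 Ω
Step 3 — Parallel branch: L || C = 1/(1/L + 1/C) = 0 + j87.49 Ω.
Step 4 — Series with R1: Z_total = R1 + (L || C) = 155 + j87.49 Ω = 178∠29.4° Ω.
Step 5 — Source phasor: V = 52.8∠-90.0° V = 0 - j52.8 V.
Step 6 — Ohm's law: I = V / Z_total = (0 - j52.8) / (155 + j87.49) = -0.1458 - j0.2583 A.
Step 7 — Convert to polar: |I| = 0.2966 A, ∠I = -119.4°.

I = 0.2966∠-119.4° A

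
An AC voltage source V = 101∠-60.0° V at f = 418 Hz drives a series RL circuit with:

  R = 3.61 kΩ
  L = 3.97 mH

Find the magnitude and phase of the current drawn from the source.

Step 1 — Angular frequency: ω = 2π·f = 2π·418 = 2626 rad/s.
Step 2 — Component impedances:
  R: Z = R = 3610 Ω
  L: Z = jωL = j·2626·0.00397 = 0 + j10.43 Ω
Step 3 — Series combination: Z_total = R + L = 3610 + j10.43 Ω = 3610∠0.2° Ω.
Step 4 — Source phasor: V = 101∠-60.0° V = 50.5 - j87.47 V.
Step 5 — Ohm's law: I = V / Z_total = (50.5 - j87.47) / (3610 + j10.43) = 0.01392 - j0.02427 A.
Step 6 — Convert to polar: |I| = 0.02798 A, ∠I = -60.2°.

I = 0.02798∠-60.2° A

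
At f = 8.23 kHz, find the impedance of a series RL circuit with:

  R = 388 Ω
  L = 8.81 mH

Step 1 — Angular frequency: ω = 2π·f = 2π·8230 = 5.171e+04 rad/s.
Step 2 — Component impedances:
  R: Z = R = 388 Ω
  L: Z = jωL = j·5.171e+04·0.00881 = 0 + j455.6 Ω
Step 3 — Series combination: Z_total = R + L = 388 + j455.6 Ω = 598.4∠49.6° Ω.

Z = 388 + j455.6 Ω = 598.4∠49.6° Ω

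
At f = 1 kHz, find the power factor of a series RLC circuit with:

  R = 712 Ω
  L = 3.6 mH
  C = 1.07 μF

Step 1 — Angular frequency: ω = 2π·f = 2π·1000 = 6283 rad/s.
Step 2 — Component impedances:
  R: Z = R = 712 Ω
  L: Z = jωL = j·6283·0.0036 = 0 + j22.62 Ω
  C: Z = 1/(jωC) = -j/(ω·C) = 0 - j148.7 Ω
Step 3 — Series combination: Z_total = R + L + C = 712 - j126.1 Ω = 723.1∠-10.0° Ω.
Step 4 — Power factor: PF = cos(φ) = Re(Z)/|Z| = 712/723.08 = 0.9847.
Step 5 — Type: Im(Z) = -126.1 ⇒ leading (phase φ = -10.0°).

PF = 0.9847 (leading, φ = -10.0°)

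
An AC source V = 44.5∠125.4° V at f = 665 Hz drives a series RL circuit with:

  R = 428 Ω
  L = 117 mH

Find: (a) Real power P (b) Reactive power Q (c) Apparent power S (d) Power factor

Step 1 — Angular frequency: ω = 2π·f = 2π·665 = 4178 rad/s.
Step 2 — Component impedances:
  R: Z = R = 428 Ω
  L: Z = jωL = j·4178·0.117 = 0 + j488.9 Ω
Step 3 — Series combination: Z_total = R + L = 428 + j488.9 Ω = 649.7∠48.8° Ω.
Step 4 — Source phasor: V = 44.5∠125.4° V = -25.78 + j36.27 V.
Step 5 — Current: I = V / Z = 0.01587 + j0.06662 A = 0.06849∠76.6° A.
Step 6 — Complex power: S = V·I* = 2.008 + j2.293 VA.
Step 7 — Real power: P = Re(S) = 2.008 W.
Step 8 — Reactive power: Q = Im(S) = 2.293 VAR.
Step 9 — Apparent power: |S| = 3.048 VA.
Step 10 — Power factor: PF = P/|S| = 0.6587 (lagging).

(a) P = 2.008 W  (b) Q = 2.293 VAR  (c) S = 3.048 VA  (d) PF = 0.6587 (lagging)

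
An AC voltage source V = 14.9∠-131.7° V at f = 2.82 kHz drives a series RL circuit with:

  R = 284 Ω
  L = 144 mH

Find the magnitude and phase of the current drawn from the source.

Step 1 — Angular frequency: ω = 2π·f = 2π·2820 = 1.772e+04 rad/s.
Step 2 — Component impedances:
  R: Z = R = 284 Ω
  L: Z = jωL = j·1.772e+04·0.144 = 0 + j2551 Ω
Step 3 — Series combination: Z_total = R + L = 284 + j2551 Ω = 2567∠83.6° Ω.
Step 4 — Source phasor: V = 14.9∠-131.7° V = -9.912 - j11.12 V.
Step 5 — Ohm's law: I = V / Z_total = (-9.912 - j11.12) / (284 + j2551) = -0.004734 + j0.003358 A.
Step 6 — Convert to polar: |I| = 0.005804 A, ∠I = 144.7°.

I = 0.005804∠144.7° A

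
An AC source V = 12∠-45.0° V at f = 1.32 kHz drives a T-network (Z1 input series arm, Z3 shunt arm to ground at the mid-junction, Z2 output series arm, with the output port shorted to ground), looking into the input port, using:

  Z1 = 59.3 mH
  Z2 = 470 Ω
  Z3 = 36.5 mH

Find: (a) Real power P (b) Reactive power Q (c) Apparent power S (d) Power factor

Step 1 — Angular frequency: ω = 2π·f = 2π·1320 = 8294 rad/s.
Step 2 — Component impedances:
  Z1: Z = jωL = j·8294·0.0593 = 0 + j491.8 Ω
  Z2: Z = R = 470 Ω
  Z3: Z = jωL = j·8294·0.0365 = 0 + j302.7 Ω
Step 3 — With the output port shorted to ground, the output series arm Z2 runs from the junction to ground; the shunt arm Z3 also runs from the junction to ground. They appear in parallel: Z3 || Z2 = 137.8 + j214 Ω.
Step 4 — Series with input arm Z1: Z_in = Z1 + (Z3 || Z2) = 137.8 + j705.8 Ω = 719.1∠79.0° Ω.
Step 5 — Source phasor: V = 12∠-45.0° V = 8.485 - j8.485 V.
Step 6 — Current: I = V / Z = -0.00932 - j0.01384 A = 0.01669∠-124.0° A.
Step 7 — Complex power: S = V·I* = 0.03838 + j0.1965 VA.
Step 8 — Real power: P = Re(S) = 0.03838 W.
Step 9 — Reactive power: Q = Im(S) = 0.1965 VAR.
Step 10 — Apparent power: |S| = 0.2002 VA.
Step 11 — Power factor: PF = P/|S| = 0.1916 (lagging).

(a) P = 0.03838 W  (b) Q = 0.1965 VAR  (c) S = 0.2002 VA  (d) PF = 0.1916 (lagging)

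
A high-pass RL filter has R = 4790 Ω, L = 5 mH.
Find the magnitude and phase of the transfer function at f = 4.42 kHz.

Step 1 — Angular frequency: ω = 2π·4420 = 2.777e+04 rad/s.
Step 2 — Transfer function: H(jω) = jωL/(R + jωL).
Step 3 — Numerator jωL = j·138.9; denominator R + jωL = 4790 + j138.9.
Step 4 — H = 0.0008397 + j0.02896.
Step 5 — Magnitude: |H| = 0.02898 (-30.8 dB); phase: φ = 88.3°.

|H| = 0.02898 (-30.8 dB), φ = 88.3°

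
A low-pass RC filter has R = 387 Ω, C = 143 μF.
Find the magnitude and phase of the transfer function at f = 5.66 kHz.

Step 1 — Angular frequency: ω = 2π·5660 = 3.556e+04 rad/s.
Step 2 — Transfer function: H(jω) = 1/(1 + jωRC).
Step 3 — Denominator: 1 + jωRC = 1 + j·3.556e+04·387·0.000143 = 1 + j1968.
Step 4 — H = 2.582e-07 - j0.0005081.
Step 5 — Magnitude: |H| = 0.0005081 (-65.9 dB); phase: φ = -90.0°.

|H| = 0.0005081 (-65.9 dB), φ = -90.0°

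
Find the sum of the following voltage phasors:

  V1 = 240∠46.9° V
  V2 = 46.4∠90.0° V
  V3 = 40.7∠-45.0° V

Step 1 — Convert each phasor to rectangular form:
  V1 = 240·(cos(46.9°) + j·sin(46.9°)) = 164 + j175.2 V
  V2 = 46.4·(cos(90.0°) + j·sin(90.0°)) = 0 + j46.4 V
  V3 = 40.7·(cos(-45.0°) + j·sin(-45.0°)) = 28.78 - j28.78 V
Step 2 — Sum components: V_total = 192.8 + j192.9 V.
Step 3 — Convert to polar: |V_total| = 272.7 V, ∠V_total = 45.0°.

V_total = 272.7∠45.0° V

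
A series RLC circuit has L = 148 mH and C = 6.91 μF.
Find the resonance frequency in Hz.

Step 1 — Resonance condition Im(Z)=0 gives ω₀ = 1/√(LC).
Step 2 — ω₀ = 1/√(0.148·6.91e-06) = 988.8 rad/s.
Step 3 — f₀ = ω₀/(2π) = 157.4 Hz.

f₀ = 157.4 Hz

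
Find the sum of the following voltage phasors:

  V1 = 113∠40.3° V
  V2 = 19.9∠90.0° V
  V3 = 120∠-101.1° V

Step 1 — Convert each phasor to rectangular form:
  V1 = 113·(cos(40.3°) + j·sin(40.3°)) = 86.18 + j73.09 V
  V2 = 19.9·(cos(90.0°) + j·sin(90.0°)) = 0 + j19.9 V
  V3 = 120·(cos(-101.1°) + j·sin(-101.1°)) = -23.1 - j117.8 V
Step 2 — Sum components: V_total = 63.08 - j24.77 V.
Step 3 — Convert to polar: |V_total| = 67.77 V, ∠V_total = -21.4°.

V_total = 67.77∠-21.4° V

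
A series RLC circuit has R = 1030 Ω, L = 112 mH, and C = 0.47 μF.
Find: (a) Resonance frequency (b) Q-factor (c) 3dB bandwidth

Step 1 — Resonance: ω₀ = 1/√(LC) = 1/√(0.112·4.7e-07) = 4359 rad/s.
Step 2 — f₀ = ω₀/(2π) = 693.7 Hz.
Step 3 — Series Q: Q = ω₀L/R = 4359·0.112/1030 = 0.4739.
Step 4 — Bandwidth: Δω = ω₀/Q = 9196 rad/s; BW = Δω/(2π) = 1464 Hz.

(a) f₀ = 693.7 Hz  (b) Q = 0.4739  (c) BW = 1464 Hz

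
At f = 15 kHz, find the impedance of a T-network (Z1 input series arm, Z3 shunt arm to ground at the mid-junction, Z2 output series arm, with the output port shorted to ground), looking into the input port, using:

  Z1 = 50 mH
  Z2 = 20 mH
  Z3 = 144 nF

Step 1 — Angular frequency: ω = 2π·f = 2π·1.5e+04 = 9.425e+04 rad/s.
Step 2 — Component impedances:
  Z1: Z = jωL = j·9.425e+04·0.05 = 0 + j4712 Ω
  Z2: Z = jωL = j·9.425e+04·0.02 = 0 + j1885 Ω
  Z3: Z = 1/(jωC) = -j/(ω·C) = 0 - j73.68 Ω
Step 3 — With the output port shorted to ground, the output series arm Z2 runs from the junction to ground; the shunt arm Z3 also runs from the junction to ground. They appear in parallel: Z3 || Z2 = 0 - j76.68 Ω.
Step 4 — Series with input arm Z1: Z_in = Z1 + (Z3 || Z2) = 0 + j4636 Ω = 4636∠90.0° Ω.

Z = 0 + j4636 Ω = 4636∠90.0° Ω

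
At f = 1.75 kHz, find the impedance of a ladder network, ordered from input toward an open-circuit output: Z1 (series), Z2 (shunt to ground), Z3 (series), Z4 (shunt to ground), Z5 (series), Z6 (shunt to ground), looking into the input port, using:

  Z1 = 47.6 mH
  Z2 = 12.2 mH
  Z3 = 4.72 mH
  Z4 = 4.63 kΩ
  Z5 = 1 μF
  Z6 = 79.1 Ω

Step 1 — Angular frequency: ω = 2π·f = 2π·1750 = 1.1e+04 rad/s.
Step 2 — Component impedances:
  Z1: Z = jωL = j·1.1e+04·0.0476 = 0 + j523.4 Ω
  Z2: Z = jωL = j·1.1e+04·0.0122 = 0 + j134.1 Ω
  Z3: Z = jωL = j·1.1e+04·0.00472 = 0 + j51.9 Ω
  Z4: Z = R = 4630 Ω
  Z5: Z = 1/(jωC) = -j/(ω·C) = 0 - j90.95 Ω
  Z6: Z = R = 79.1 Ω
Step 3 — Ladder network (open output): work backward from the far end, alternating series and parallel combinations. Z_in = 89.65 + j546.8 Ω = 554.1∠80.7° Ω.

Z = 89.65 + j546.8 Ω = 554.1∠80.7° Ω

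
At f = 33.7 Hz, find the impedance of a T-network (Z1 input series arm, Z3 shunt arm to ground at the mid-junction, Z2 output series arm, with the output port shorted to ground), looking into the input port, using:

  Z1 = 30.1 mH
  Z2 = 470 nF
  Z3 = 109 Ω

Step 1 — Angular frequency: ω = 2π·f = 2π·33.7 = 211.7 rad/s.
Step 2 — Component impedances:
  Z1: Z = jωL = j·211.7·0.0301 = 0 + j6.373 Ω
  Z2: Z = 1/(jωC) = -j/(ω·C) = 0 - j1.005e+04 Ω
  Z3: Z = R = 109 Ω
Step 3 — With the output port shorted to ground, the output series arm Z2 runs from the junction to ground; the shunt arm Z3 also runs from the junction to ground. They appear in parallel: Z3 || Z2 = 109 - j1.182 Ω.
Step 4 — Series with input arm Z1: Z_in = Z1 + (Z3 || Z2) = 109 + j5.191 Ω = 109.1∠2.7° Ω.

Z = 109 + j5.191 Ω = 109.1∠2.7° Ω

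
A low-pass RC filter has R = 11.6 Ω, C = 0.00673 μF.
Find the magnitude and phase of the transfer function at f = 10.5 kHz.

Step 1 — Angular frequency: ω = 2π·1.05e+04 = 6.597e+04 rad/s.
Step 2 — Transfer function: H(jω) = 1/(1 + jωRC).
Step 3 — Denominator: 1 + jωRC = 1 + j·6.597e+04·11.6·6.73e-09 = 1 + j0.00515.
Step 4 — H = 1 - j0.00515.
Step 5 — Magnitude: |H| = 1 (-0.0 dB); phase: φ = -0.3°.

|H| = 1 (-0.0 dB), φ = -0.3°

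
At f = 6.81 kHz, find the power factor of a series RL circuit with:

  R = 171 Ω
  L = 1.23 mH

Step 1 — Angular frequency: ω = 2π·f = 2π·6810 = 4.279e+04 rad/s.
Step 2 — Component impedances:
  R: Z = R = 171 Ω
  L: Z = jωL = j·4.279e+04·0.00123 = 0 + j52.63 Ω
Step 3 — Series combination: Z_total = R + L = 171 + j52.63 Ω = 178.9∠17.1° Ω.
Step 4 — Power factor: PF = cos(φ) = Re(Z)/|Z| = 171/178.9 = 0.9558.
Step 5 — Type: Im(Z) = 52.63 ⇒ lagging (phase φ = 17.1°).

PF = 0.9558 (lagging, φ = 17.1°)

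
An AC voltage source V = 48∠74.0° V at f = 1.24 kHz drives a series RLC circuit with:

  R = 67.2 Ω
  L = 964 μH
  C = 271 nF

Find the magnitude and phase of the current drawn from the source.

Step 1 — Angular frequency: ω = 2π·f = 2π·1240 = 7791 rad/s.
Step 2 — Component impedances:
  R: Z = R = 67.2 Ω
  L: Z = jωL = j·7791·0.000964 = 0 + j7.511 Ω
  C: Z = 1/(jωC) = -j/(ω·C) = 0 - j473.6 Ω
Step 3 — Series combination: Z_total = R + L + C = 67.2 - j466.1 Ω = 470.9∠-81.8° Ω.
Step 4 — Source phasor: V = 48∠74.0° V = 13.23 + j46.14 V.
Step 5 — Ohm's law: I = V / Z_total = (13.23 + j46.14) / (67.2 - j466.1) = -0.09297 + j0.04179 A.
Step 6 — Convert to polar: |I| = 0.1019 A, ∠I = 155.8°.

I = 0.1019∠155.8° A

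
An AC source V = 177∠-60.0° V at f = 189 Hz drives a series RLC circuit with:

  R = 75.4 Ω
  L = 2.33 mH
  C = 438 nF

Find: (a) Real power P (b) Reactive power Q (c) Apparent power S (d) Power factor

Step 1 — Angular frequency: ω = 2π·f = 2π·189 = 1188 rad/s.
Step 2 — Component impedances:
  R: Z = R = 75.4 Ω
  L: Z = jωL = j·1188·0.00233 = 0 + j2.767 Ω
  C: Z = 1/(jωC) = -j/(ω·C) = 0 - j1923 Ω
Step 3 — Series combination: Z_total = R + L + C = 75.4 - j1920 Ω = 1921∠-87.8° Ω.
Step 4 — Source phasor: V = 177∠-60.0° V = 88.5 - j153.3 V.
Step 5 — Current: I = V / Z = 0.08153 + j0.0429 A = 0.09213∠27.8° A.
Step 6 — Complex power: S = V·I* = 0.6399 - j16.29 VA.
Step 7 — Real power: P = Re(S) = 0.6399 W.
Step 8 — Reactive power: Q = Im(S) = -16.29 VAR.
Step 9 — Apparent power: |S| = 16.31 VA.
Step 10 — Power factor: PF = P/|S| = 0.03924 (leading).

(a) P = 0.6399 W  (b) Q = -16.29 VAR  (c) S = 16.31 VA  (d) PF = 0.03924 (leading)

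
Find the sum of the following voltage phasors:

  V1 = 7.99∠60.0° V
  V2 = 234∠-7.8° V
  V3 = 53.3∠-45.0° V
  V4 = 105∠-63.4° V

Step 1 — Convert each phasor to rectangular form:
  V1 = 7.99·(cos(60.0°) + j·sin(60.0°)) = 3.995 + j6.92 V
  V2 = 234·(cos(-7.8°) + j·sin(-7.8°)) = 231.8 - j31.76 V
  V3 = 53.3·(cos(-45.0°) + j·sin(-45.0°)) = 37.69 - j37.69 V
  V4 = 105·(cos(-63.4°) + j·sin(-63.4°)) = 47.01 - j93.89 V
Step 2 — Sum components: V_total = 320.5 - j156.4 V.
Step 3 — Convert to polar: |V_total| = 356.7 V, ∠V_total = -26.0°.

V_total = 356.7∠-26.0° V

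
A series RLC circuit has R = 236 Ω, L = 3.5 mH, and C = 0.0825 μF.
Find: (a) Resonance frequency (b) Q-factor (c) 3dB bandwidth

Step 1 — Resonance: ω₀ = 1/√(LC) = 1/√(0.0035·8.25e-08) = 5.885e+04 rad/s.
Step 2 — f₀ = ω₀/(2π) = 9366 Hz.
Step 3 — Series Q: Q = ω₀L/R = 5.885e+04·0.0035/236 = 0.8728.
Step 4 — Bandwidth: Δω = ω₀/Q = 6.743e+04 rad/s; BW = Δω/(2π) = 1.073e+04 Hz.

(a) f₀ = 9366 Hz  (b) Q = 0.8728  (c) BW = 1.073e+04 Hz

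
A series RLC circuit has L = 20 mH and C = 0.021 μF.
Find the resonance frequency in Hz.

Step 1 — Resonance condition Im(Z)=0 gives ω₀ = 1/√(LC).
Step 2 — ω₀ = 1/√(0.02·2.1e-08) = 4.88e+04 rad/s.
Step 3 — f₀ = ω₀/(2π) = 7766 Hz.

f₀ = 7766 Hz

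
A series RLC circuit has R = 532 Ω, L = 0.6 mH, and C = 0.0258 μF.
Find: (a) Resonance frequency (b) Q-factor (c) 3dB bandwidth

Step 1 — Resonance: ω₀ = 1/√(LC) = 1/√(0.0006·2.58e-08) = 2.542e+05 rad/s.
Step 2 — f₀ = ω₀/(2π) = 4.045e+04 Hz.
Step 3 — Series Q: Q = ω₀L/R = 2.542e+05·0.0006/532 = 0.2867.
Step 4 — Bandwidth: Δω = ω₀/Q = 8.867e+05 rad/s; BW = Δω/(2π) = 1.411e+05 Hz.

(a) f₀ = 4.045e+04 Hz  (b) Q = 0.2867  (c) BW = 1.411e+05 Hz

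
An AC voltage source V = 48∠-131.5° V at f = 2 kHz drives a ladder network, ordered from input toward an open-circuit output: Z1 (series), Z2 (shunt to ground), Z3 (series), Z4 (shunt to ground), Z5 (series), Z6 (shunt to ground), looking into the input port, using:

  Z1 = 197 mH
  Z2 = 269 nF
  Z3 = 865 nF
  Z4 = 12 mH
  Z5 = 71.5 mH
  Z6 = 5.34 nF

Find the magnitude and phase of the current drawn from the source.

Step 1 — Angular frequency: ω = 2π·f = 2π·2000 = 1.257e+04 rad/s.
Step 2 — Component impedances:
  Z1: Z = jωL = j·1.257e+04·0.197 = 0 + j2476 Ω
  Z2: Z = 1/(jωC) = -j/(ω·C) = 0 - j295.8 Ω
  Z3: Z = 1/(jωC) = -j/(ω·C) = 0 - j92 Ω
  Z4: Z = jωL = j·1.257e+04·0.012 = 0 + j150.8 Ω
  Z5: Z = jωL = j·1.257e+04·0.0715 = 0 + j898.5 Ω
  Z6: Z = 1/(jωC) = -j/(ω·C) = 0 - j1.49e+04 Ω
Step 3 — Ladder network (open output): work backward from the far end, alternating series and parallel combinations. Z_in = 0 + j2552 Ω = 2552∠90.0° Ω.
Step 4 — Source phasor: V = 48∠-131.5° V = -31.81 - j35.95 V.
Step 5 — Ohm's law: I = V / Z_total = (-31.81 - j35.95) / (0 + j2552) = -0.01409 + j0.01247 A.
Step 6 — Convert to polar: |I| = 0.01881 A, ∠I = 138.5°.

I = 0.01881∠138.5° A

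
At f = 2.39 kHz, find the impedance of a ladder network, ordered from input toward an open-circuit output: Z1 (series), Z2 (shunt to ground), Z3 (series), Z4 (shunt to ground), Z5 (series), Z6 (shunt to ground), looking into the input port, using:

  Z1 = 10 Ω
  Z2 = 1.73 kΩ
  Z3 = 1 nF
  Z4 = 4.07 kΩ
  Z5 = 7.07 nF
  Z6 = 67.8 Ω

Step 1 — Angular frequency: ω = 2π·f = 2π·2390 = 1.502e+04 rad/s.
Step 2 — Component impedances:
  Z1: Z = R = 10 Ω
  Z2: Z = R = 1730 Ω
  Z3: Z = 1/(jωC) = -j/(ω·C) = 0 - j6.659e+04 Ω
  Z4: Z = R = 4070 Ω
  Z5: Z = 1/(jωC) = -j/(ω·C) = 0 - j9419 Ω
  Z6: Z = R = 67.8 Ω
Step 3 — Ladder network (open output): work backward from the far end, alternating series and parallel combinations. Z_in = 1737 - j43.72 Ω = 1737∠-1.4° Ω.

Z = 1737 - j43.72 Ω = 1737∠-1.4° Ω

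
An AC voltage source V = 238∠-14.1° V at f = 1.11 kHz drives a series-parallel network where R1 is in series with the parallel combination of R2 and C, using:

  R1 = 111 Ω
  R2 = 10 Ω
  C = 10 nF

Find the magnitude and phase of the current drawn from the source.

Step 1 — Angular frequency: ω = 2π·f = 2π·1110 = 6974 rad/s.
Step 2 — Component impedances:
  R1: Z = R = 111 Ω
  R2: Z = R = 10 Ω
  C: Z = 1/(jωC) = -j/(ω·C) = 0 - j1.434e+04 Ω
Step 3 — Parallel branch: R2 || C = 1/(1/R2 + 1/C) = 10 - j0.006974 Ω.
Step 4 — Series with R1: Z_total = R1 + (R2 || C) = 121 - j0.006974 Ω = 121∠-0.0° Ω.
Step 5 — Source phasor: V = 238∠-14.1° V = 230.8 - j57.98 V.
Step 6 — Ohm's law: I = V / Z_total = (230.8 - j57.98) / (121 - j0.006974) = 1.908 - j0.4791 A.
Step 7 — Convert to polar: |I| = 1.967 A, ∠I = -14.1°.

I = 1.967∠-14.1° A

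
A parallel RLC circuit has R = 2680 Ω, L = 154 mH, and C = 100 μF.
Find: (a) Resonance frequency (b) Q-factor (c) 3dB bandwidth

Step 1 — Resonance: ω₀ = 1/√(LC) = 1/√(0.154·0.0001) = 254.8 rad/s.
Step 2 — f₀ = ω₀/(2π) = 40.56 Hz.
Step 3 — Parallel Q: Q = R/(ω₀L) = 2680/(254.8·0.154) = 68.29.
Step 4 — Bandwidth: Δω = ω₀/Q = 3.731 rad/s; BW = Δω/(2π) = 0.5939 Hz.

(a) f₀ = 40.56 Hz  (b) Q = 68.29  (c) BW = 0.5939 Hz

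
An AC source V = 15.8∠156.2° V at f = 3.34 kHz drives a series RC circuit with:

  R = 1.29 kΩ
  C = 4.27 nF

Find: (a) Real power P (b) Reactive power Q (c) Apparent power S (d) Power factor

Step 1 — Angular frequency: ω = 2π·f = 2π·3340 = 2.099e+04 rad/s.
Step 2 — Component impedances:
  R: Z = R = 1290 Ω
  C: Z = 1/(jωC) = -j/(ω·C) = 0 - j1.116e+04 Ω
Step 3 — Series combination: Z_total = R + C = 1290 - j1.116e+04 Ω = 1.123e+04∠-83.4° Ω.
Step 4 — Source phasor: V = 15.8∠156.2° V = -14.46 + j6.376 V.
Step 5 — Current: I = V / Z = -0.0007116 - j0.001213 A = 0.001406∠-120.4° A.
Step 6 — Complex power: S = V·I* = 0.002552 - j0.02208 VA.
Step 7 — Real power: P = Re(S) = 0.002552 W.
Step 8 — Reactive power: Q = Im(S) = -0.02208 VAR.
Step 9 — Apparent power: |S| = 0.02222 VA.
Step 10 — Power factor: PF = P/|S| = 0.1148 (leading).

(a) P = 0.002552 W  (b) Q = -0.02208 VAR  (c) S = 0.02222 VA  (d) PF = 0.1148 (leading)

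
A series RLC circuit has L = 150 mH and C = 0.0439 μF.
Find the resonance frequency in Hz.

Step 1 — Resonance condition Im(Z)=0 gives ω₀ = 1/√(LC).
Step 2 — ω₀ = 1/√(0.15·4.39e-08) = 1.232e+04 rad/s.
Step 3 — f₀ = ω₀/(2π) = 1961 Hz.

f₀ = 1961 Hz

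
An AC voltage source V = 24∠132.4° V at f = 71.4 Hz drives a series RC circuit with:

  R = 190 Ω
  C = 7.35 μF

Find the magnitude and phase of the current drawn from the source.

Step 1 — Angular frequency: ω = 2π·f = 2π·71.4 = 448.6 rad/s.
Step 2 — Component impedances:
  R: Z = R = 190 Ω
  C: Z = 1/(jωC) = -j/(ω·C) = 0 - j303.3 Ω
Step 3 — Series combination: Z_total = R + C = 190 - j303.3 Ω = 357.9∠-57.9° Ω.
Step 4 — Source phasor: V = 24∠132.4° V = -16.18 + j17.72 V.
Step 5 — Ohm's law: I = V / Z_total = (-16.18 + j17.72) / (190 - j303.3) = -0.06597 - j0.01203 A.
Step 6 — Convert to polar: |I| = 0.06706 A, ∠I = -169.7°.

I = 0.06706∠-169.7° A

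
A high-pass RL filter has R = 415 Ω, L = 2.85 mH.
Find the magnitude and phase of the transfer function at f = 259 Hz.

Step 1 — Angular frequency: ω = 2π·259 = 1627 rad/s.
Step 2 — Transfer function: H(jω) = jωL/(R + jωL).
Step 3 — Numerator jωL = j·4.638; denominator R + jωL = 415 + j4.638.
Step 4 — H = 0.0001249 + j0.01117.
Step 5 — Magnitude: |H| = 0.01118 (-39.0 dB); phase: φ = 89.4°.

|H| = 0.01118 (-39.0 dB), φ = 89.4°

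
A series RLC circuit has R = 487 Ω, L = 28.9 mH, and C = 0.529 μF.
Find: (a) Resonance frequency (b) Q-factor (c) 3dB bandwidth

Step 1 — Resonance: ω₀ = 1/√(LC) = 1/√(0.0289·5.29e-07) = 8088 rad/s.
Step 2 — f₀ = ω₀/(2π) = 1287 Hz.
Step 3 — Series Q: Q = ω₀L/R = 8088·0.0289/487 = 0.4799.
Step 4 — Bandwidth: Δω = ω₀/Q = 1.685e+04 rad/s; BW = Δω/(2π) = 2682 Hz.

(a) f₀ = 1287 Hz  (b) Q = 0.4799  (c) BW = 2682 Hz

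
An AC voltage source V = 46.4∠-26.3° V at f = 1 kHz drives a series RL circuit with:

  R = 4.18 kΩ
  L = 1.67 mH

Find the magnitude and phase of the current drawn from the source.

Step 1 — Angular frequency: ω = 2π·f = 2π·1000 = 6283 rad/s.
Step 2 — Component impedances:
  R: Z = R = 4180 Ω
  L: Z = jωL = j·6283·0.00167 = 0 + j10.49 Ω
Step 3 — Series combination: Z_total = R + L = 4180 + j10.49 Ω = 4180∠0.1° Ω.
Step 4 — Source phasor: V = 46.4∠-26.3° V = 41.6 - j20.56 V.
Step 5 — Ohm's law: I = V / Z_total = (41.6 - j20.56) / (4180 + j10.49) = 0.009939 - j0.004943 A.
Step 6 — Convert to polar: |I| = 0.0111 A, ∠I = -26.4°.

I = 0.0111∠-26.4° A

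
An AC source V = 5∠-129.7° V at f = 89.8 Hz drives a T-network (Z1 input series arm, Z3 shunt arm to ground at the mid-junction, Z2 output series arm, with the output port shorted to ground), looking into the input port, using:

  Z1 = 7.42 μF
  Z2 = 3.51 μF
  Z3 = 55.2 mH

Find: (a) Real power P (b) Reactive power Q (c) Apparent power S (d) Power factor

Step 1 — Angular frequency: ω = 2π·f = 2π·89.8 = 564.2 rad/s.
Step 2 — Component impedances:
  Z1: Z = 1/(jωC) = -j/(ω·C) = 0 - j238.9 Ω
  Z2: Z = 1/(jωC) = -j/(ω·C) = 0 - j504.9 Ω
  Z3: Z = jωL = j·564.2·0.0552 = 0 + j31.15 Ω
Step 3 — With the output port shorted to ground, the output series arm Z2 runs from the junction to ground; the shunt arm Z3 also runs from the junction to ground. They appear in parallel: Z3 || Z2 = 0 + j33.19 Ω.
Step 4 — Series with input arm Z1: Z_in = Z1 + (Z3 || Z2) = 0 - j205.7 Ω = 205.7∠-90.0° Ω.
Step 5 — Source phasor: V = 5∠-129.7° V = -3.194 - j3.847 V.
Step 6 — Current: I = V / Z = 0.01871 - j0.01553 A = 0.02431∠-39.7° A.
Step 7 — Complex power: S = V·I* = 0 - j0.1216 VA.
Step 8 — Real power: P = Re(S) = 0 W.
Step 9 — Reactive power: Q = Im(S) = -0.1216 VAR.
Step 10 — Apparent power: |S| = 0.1216 VA.
Step 11 — Power factor: PF = P/|S| = 0 (leading).

(a) P = 0 W  (b) Q = -0.1216 VAR  (c) S = 0.1216 VA  (d) PF = 0 (leading)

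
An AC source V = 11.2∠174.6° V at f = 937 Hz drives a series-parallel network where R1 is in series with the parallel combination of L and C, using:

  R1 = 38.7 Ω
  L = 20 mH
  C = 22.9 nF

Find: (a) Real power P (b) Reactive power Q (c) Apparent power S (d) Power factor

Step 1 — Angular frequency: ω = 2π·f = 2π·937 = 5887 rad/s.
Step 2 — Component impedances:
  R1: Z = R = 38.7 Ω
  L: Z = jωL = j·5887·0.02 = 0 + j117.7 Ω
  C: Z = 1/(jωC) = -j/(ω·C) = 0 - j7417 Ω
Step 3 — Parallel branch: L || C = 1/(1/L + 1/C) = 0 + j119.6 Ω.
Step 4 — Series with R1: Z_total = R1 + (L || C) = 38.7 + j119.6 Ω = 125.7∠72.1° Ω.
Step 5 — Source phasor: V = 11.2∠174.6° V = -11.15 + j1.054 V.
Step 6 — Current: I = V / Z = -0.01931 + j0.08695 A = 0.08907∠102.5° A.
Step 7 — Complex power: S = V·I* = 0.307 + j0.9491 VA.
Step 8 — Real power: P = Re(S) = 0.307 W.
Step 9 — Reactive power: Q = Im(S) = 0.9491 VAR.
Step 10 — Apparent power: |S| = 0.9975 VA.
Step 11 — Power factor: PF = P/|S| = 0.3078 (lagging).

(a) P = 0.307 W  (b) Q = 0.9491 VAR  (c) S = 0.9975 VA  (d) PF = 0.3078 (lagging)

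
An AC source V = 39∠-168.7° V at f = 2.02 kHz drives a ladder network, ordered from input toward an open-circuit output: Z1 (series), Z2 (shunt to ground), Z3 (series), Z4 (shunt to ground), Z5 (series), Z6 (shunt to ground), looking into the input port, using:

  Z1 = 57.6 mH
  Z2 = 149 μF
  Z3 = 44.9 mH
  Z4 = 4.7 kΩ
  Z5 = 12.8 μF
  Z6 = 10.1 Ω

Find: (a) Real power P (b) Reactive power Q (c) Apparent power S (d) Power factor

Step 1 — Angular frequency: ω = 2π·f = 2π·2020 = 1.269e+04 rad/s.
Step 2 — Component impedances:
  Z1: Z = jωL = j·1.269e+04·0.0576 = 0 + j731.1 Ω
  Z2: Z = 1/(jωC) = -j/(ω·C) = 0 - j0.5288 Ω
  Z3: Z = jωL = j·1.269e+04·0.0449 = 0 + j569.9 Ω
  Z4: Z = R = 4700 Ω
  Z5: Z = 1/(jωC) = -j/(ω·C) = 0 - j6.155 Ω
  Z6: Z = R = 10.1 Ω
Step 3 — Ladder network (open output): work backward from the far end, alternating series and parallel combinations. Z_in = 8.888e-06 + j730.5 Ω = 730.5∠90.0° Ω.
Step 4 — Source phasor: V = 39∠-168.7° V = -38.24 - j7.642 V.
Step 5 — Current: I = V / Z = -0.01046 + j0.05235 A = 0.05339∠101.3° A.
Step 6 — Complex power: S = V·I* = 2.533e-08 + j2.082 VA.
Step 7 — Real power: P = Re(S) = 2.533e-08 W.
Step 8 — Reactive power: Q = Im(S) = 2.082 VAR.
Step 9 — Apparent power: |S| = 2.082 VA.
Step 10 — Power factor: PF = P/|S| = 1.217e-08 (lagging).

(a) P = 2.533e-08 W  (b) Q = 2.082 VAR  (c) S = 2.082 VA  (d) PF = 1.217e-08 (lagging)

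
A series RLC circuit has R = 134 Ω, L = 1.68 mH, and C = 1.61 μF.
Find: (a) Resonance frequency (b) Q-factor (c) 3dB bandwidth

Step 1 — Resonance condition Im(Z)=0 gives ω₀ = 1/√(LC).
Step 2 — ω₀ = 1/√(0.00168·1.61e-06) = 1.923e+04 rad/s.
Step 3 — f₀ = ω₀/(2π) = 3060 Hz.
Step 4 — Series Q: Q = ω₀L/R = 1.923e+04·0.00168/134 = 0.2411.
Step 5 — 3dB bandwidth: Δω = ω₀/Q = 7.976e+04 rad/s; BW = Δω/(2π) = 1.269e+04 Hz.

(a) f₀ = 3060 Hz  (b) Q = 0.2411  (c) BW = 1.269e+04 Hz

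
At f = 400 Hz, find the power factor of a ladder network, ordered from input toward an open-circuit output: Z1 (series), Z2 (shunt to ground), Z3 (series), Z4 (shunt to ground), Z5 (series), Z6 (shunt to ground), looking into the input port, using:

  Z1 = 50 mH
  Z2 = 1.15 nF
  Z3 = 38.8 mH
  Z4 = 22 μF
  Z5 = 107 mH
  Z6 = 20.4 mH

Step 1 — Angular frequency: ω = 2π·f = 2π·400 = 2513 rad/s.
Step 2 — Component impedances:
  Z1: Z = jωL = j·2513·0.05 = 0 + j125.7 Ω
  Z2: Z = 1/(jωC) = -j/(ω·C) = 0 - j3.46e+05 Ω
  Z3: Z = jωL = j·2513·0.0388 = 0 + j97.52 Ω
  Z4: Z = 1/(jωC) = -j/(ω·C) = 0 - j18.09 Ω
  Z5: Z = jωL = j·2513·0.107 = 0 + j268.9 Ω
  Z6: Z = jωL = j·2513·0.0204 = 0 + j51.27 Ω
Step 3 — Ladder network (open output): work backward from the far end, alternating series and parallel combinations. Z_in = 0 + j204 Ω = 204∠90.0° Ω.
Step 4 — Power factor: PF = cos(φ) = Re(Z)/|Z| = 0/204 = 0.
Step 5 — Type: Im(Z) = 204 ⇒ lagging (phase φ = 90.0°).

PF = 0 (lagging, φ = 90.0°)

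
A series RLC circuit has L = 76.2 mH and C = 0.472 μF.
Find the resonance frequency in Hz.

Step 1 — Resonance condition Im(Z)=0 gives ω₀ = 1/√(LC).
Step 2 — ω₀ = 1/√(0.0762·4.72e-07) = 5273 rad/s.
Step 3 — f₀ = ω₀/(2π) = 839.2 Hz.

f₀ = 839.2 Hz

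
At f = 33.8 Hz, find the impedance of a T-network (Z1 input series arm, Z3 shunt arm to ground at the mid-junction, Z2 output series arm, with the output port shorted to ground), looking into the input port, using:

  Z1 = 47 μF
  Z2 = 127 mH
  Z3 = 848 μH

Step 1 — Angular frequency: ω = 2π·f = 2π·33.8 = 212.4 rad/s.
Step 2 — Component impedances:
  Z1: Z = 1/(jωC) = -j/(ω·C) = 0 - j100.2 Ω
  Z2: Z = jωL = j·212.4·0.127 = 0 + j26.97 Ω
  Z3: Z = jωL = j·212.4·0.000848 = 0 + j0.1801 Ω
Step 3 — With the output port shorted to ground, the output series arm Z2 runs from the junction to ground; the shunt arm Z3 also runs from the junction to ground. They appear in parallel: Z3 || Z2 = 0 + j0.1789 Ω.
Step 4 — Series with input arm Z1: Z_in = Z1 + (Z3 || Z2) = 0 - j100 Ω = 100∠-90.0° Ω.

Z = 0 - j100 Ω = 100∠-90.0° Ω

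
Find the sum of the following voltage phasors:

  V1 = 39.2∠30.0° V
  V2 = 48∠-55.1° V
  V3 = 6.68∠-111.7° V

Step 1 — Convert each phasor to rectangular form:
  V1 = 39.2·(cos(30.0°) + j·sin(30.0°)) = 33.95 + j19.6 V
  V2 = 48·(cos(-55.1°) + j·sin(-55.1°)) = 27.46 - j39.37 V
  V3 = 6.68·(cos(-111.7°) + j·sin(-111.7°)) = -2.47 - j6.207 V
Step 2 — Sum components: V_total = 58.94 - j25.97 V.
Step 3 — Convert to polar: |V_total| = 64.41 V, ∠V_total = -23.8°.

V_total = 64.41∠-23.8° V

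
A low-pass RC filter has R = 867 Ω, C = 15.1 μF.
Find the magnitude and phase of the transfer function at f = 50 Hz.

Step 1 — Angular frequency: ω = 2π·50 = 314.2 rad/s.
Step 2 — Transfer function: H(jω) = 1/(1 + jωRC).
Step 3 — Denominator: 1 + jωRC = 1 + j·314.2·867·1.51e-05 = 1 + j4.113.
Step 4 — H = 0.05582 - j0.2296.
Step 5 — Magnitude: |H| = 0.2363 (-12.5 dB); phase: φ = -76.3°.

|H| = 0.2363 (-12.5 dB), φ = -76.3°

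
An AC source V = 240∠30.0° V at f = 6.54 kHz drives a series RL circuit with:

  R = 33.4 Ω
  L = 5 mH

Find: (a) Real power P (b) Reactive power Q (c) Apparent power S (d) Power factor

Step 1 — Angular frequency: ω = 2π·f = 2π·6540 = 4.109e+04 rad/s.
Step 2 — Component impedances:
  R: Z = R = 33.4 Ω
  L: Z = jωL = j·4.109e+04·0.005 = 0 + j205.5 Ω
Step 3 — Series combination: Z_total = R + L = 33.4 + j205.5 Ω = 208.2∠80.8° Ω.
Step 4 — Source phasor: V = 240∠30.0° V = 207.8 + j120 V.
Step 5 — Current: I = V / Z = 0.7292 - j0.8931 A = 1.153∠-50.8° A.
Step 6 — Complex power: S = V·I* = 44.4 + j273.1 VA.
Step 7 — Real power: P = Re(S) = 44.4 W.
Step 8 — Reactive power: Q = Im(S) = 273.1 VAR.
Step 9 — Apparent power: |S| = 276.7 VA.
Step 10 — Power factor: PF = P/|S| = 0.1605 (lagging).

(a) P = 44.4 W  (b) Q = 273.1 VAR  (c) S = 276.7 VA  (d) PF = 0.1605 (lagging)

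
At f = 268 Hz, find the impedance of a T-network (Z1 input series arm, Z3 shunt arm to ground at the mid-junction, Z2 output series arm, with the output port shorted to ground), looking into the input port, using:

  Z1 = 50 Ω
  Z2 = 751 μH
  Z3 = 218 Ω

Step 1 — Angular frequency: ω = 2π·f = 2π·268 = 1684 rad/s.
Step 2 — Component impedances:
  Z1: Z = R = 50 Ω
  Z2: Z = jωL = j·1684·0.000751 = 0 + j1.265 Ω
  Z3: Z = R = 218 Ω
Step 3 — With the output port shorted to ground, the output series arm Z2 runs from the junction to ground; the shunt arm Z3 also runs from the junction to ground. They appear in parallel: Z3 || Z2 = 0.007336 + j1.265 Ω.
Step 4 — Series with input arm Z1: Z_in = Z1 + (Z3 || Z2) = 50.01 + j1.265 Ω = 50.02∠1.4° Ω.

Z = 50.01 + j1.265 Ω = 50.02∠1.4° Ω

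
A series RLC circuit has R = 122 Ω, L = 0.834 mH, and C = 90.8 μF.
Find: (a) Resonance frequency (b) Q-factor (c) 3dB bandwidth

Step 1 — Resonance condition Im(Z)=0 gives ω₀ = 1/√(LC).
Step 2 — ω₀ = 1/√(0.000834·9.08e-05) = 3634 rad/s.
Step 3 — f₀ = ω₀/(2π) = 578.4 Hz.
Step 4 — Series Q: Q = ω₀L/R = 3634·0.000834/122 = 0.02484.
Step 5 — 3dB bandwidth: Δω = ω₀/Q = 1.463e+05 rad/s; BW = Δω/(2π) = 2.328e+04 Hz.

(a) f₀ = 578.4 Hz  (b) Q = 0.02484  (c) BW = 2.328e+04 Hz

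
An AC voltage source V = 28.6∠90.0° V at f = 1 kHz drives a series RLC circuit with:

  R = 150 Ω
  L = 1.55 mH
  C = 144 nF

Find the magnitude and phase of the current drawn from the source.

Step 1 — Angular frequency: ω = 2π·f = 2π·1000 = 6283 rad/s.
Step 2 — Component impedances:
  R: Z = R = 150 Ω
  L: Z = jωL = j·6283·0.00155 = 0 + j9.739 Ω
  C: Z = 1/(jωC) = -j/(ω·C) = 0 - j1105 Ω
Step 3 — Series combination: Z_total = R + L + C = 150 - j1096 Ω = 1106∠-82.2° Ω.
Step 4 — Source phasor: V = 28.6∠90.0° V = 0 + j28.6 V.
Step 5 — Ohm's law: I = V / Z_total = (0 + j28.6) / (150 - j1096) = -0.02563 + j0.003509 A.
Step 6 — Convert to polar: |I| = 0.02587 A, ∠I = 172.2°.

I = 0.02587∠172.2° A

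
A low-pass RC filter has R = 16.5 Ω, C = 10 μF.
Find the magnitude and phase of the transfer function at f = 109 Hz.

Step 1 — Angular frequency: ω = 2π·109 = 684.9 rad/s.
Step 2 — Transfer function: H(jω) = 1/(1 + jωRC).
Step 3 — Denominator: 1 + jωRC = 1 + j·684.9·16.5·1e-05 = 1 + j0.113.
Step 4 — H = 0.9874 - j0.1116.
Step 5 — Magnitude: |H| = 0.9937 (-0.1 dB); phase: φ = -6.4°.

|H| = 0.9937 (-0.1 dB), φ = -6.4°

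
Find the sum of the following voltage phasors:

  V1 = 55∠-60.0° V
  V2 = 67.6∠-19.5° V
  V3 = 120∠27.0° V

Step 1 — Convert each phasor to rectangular form:
  V1 = 55·(cos(-60.0°) + j·sin(-60.0°)) = 27.5 - j47.63 V
  V2 = 67.6·(cos(-19.5°) + j·sin(-19.5°)) = 63.72 - j22.57 V
  V3 = 120·(cos(27.0°) + j·sin(27.0°)) = 106.9 + j54.48 V
Step 2 — Sum components: V_total = 198.1 - j15.72 V.
Step 3 — Convert to polar: |V_total| = 198.8 V, ∠V_total = -4.5°.

V_total = 198.8∠-4.5° V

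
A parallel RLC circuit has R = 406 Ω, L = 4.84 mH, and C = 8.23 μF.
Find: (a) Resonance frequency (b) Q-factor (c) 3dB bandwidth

Step 1 — Resonance: ω₀ = 1/√(LC) = 1/√(0.00484·8.23e-06) = 5010 rad/s.
Step 2 — f₀ = ω₀/(2π) = 797.4 Hz.
Step 3 — Parallel Q: Q = R/(ω₀L) = 406/(5010·0.00484) = 16.74.
Step 4 — Bandwidth: Δω = ω₀/Q = 299.3 rad/s; BW = Δω/(2π) = 47.63 Hz.

(a) f₀ = 797.4 Hz  (b) Q = 16.74  (c) BW = 47.63 Hz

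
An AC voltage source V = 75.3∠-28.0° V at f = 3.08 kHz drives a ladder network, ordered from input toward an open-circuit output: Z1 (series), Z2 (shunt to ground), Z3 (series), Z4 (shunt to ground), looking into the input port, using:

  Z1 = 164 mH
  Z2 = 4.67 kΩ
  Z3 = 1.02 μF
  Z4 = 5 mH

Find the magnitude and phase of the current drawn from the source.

Step 1 — Angular frequency: ω = 2π·f = 2π·3080 = 1.935e+04 rad/s.
Step 2 — Component impedances:
  Z1: Z = jωL = j·1.935e+04·0.164 = 0 + j3174 Ω
  Z2: Z = R = 4670 Ω
  Z3: Z = 1/(jωC) = -j/(ω·C) = 0 - j50.66 Ω
  Z4: Z = jωL = j·1.935e+04·0.005 = 0 + j96.76 Ω
Step 3 — Ladder network (open output): work backward from the far end, alternating series and parallel combinations. Z_in = 0.455 + j3220 Ω = 3220∠90.0° Ω.
Step 4 — Source phasor: V = 75.3∠-28.0° V = 66.49 - j35.35 V.
Step 5 — Ohm's law: I = V / Z_total = (66.49 - j35.35) / (0.455 + j3220) = -0.01098 - j0.02065 A.
Step 6 — Convert to polar: |I| = 0.02339 A, ∠I = -118.0°.

I = 0.02339∠-118.0° A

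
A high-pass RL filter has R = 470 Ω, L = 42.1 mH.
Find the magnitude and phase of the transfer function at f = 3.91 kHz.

Step 1 — Angular frequency: ω = 2π·3910 = 2.457e+04 rad/s.
Step 2 — Transfer function: H(jω) = jωL/(R + jωL).
Step 3 — Numerator jωL = j·1034; denominator R + jωL = 470 + j1034.
Step 4 — H = 0.8288 + j0.3766.
Step 5 — Magnitude: |H| = 0.9104 (-0.8 dB); phase: φ = 24.4°.

|H| = 0.9104 (-0.8 dB), φ = 24.4°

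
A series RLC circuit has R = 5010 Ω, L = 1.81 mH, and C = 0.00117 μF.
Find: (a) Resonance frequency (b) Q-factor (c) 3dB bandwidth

Step 1 — Resonance: ω₀ = 1/√(LC) = 1/√(0.00181·1.17e-09) = 6.872e+05 rad/s.
Step 2 — f₀ = ω₀/(2π) = 1.094e+05 Hz.
Step 3 — Series Q: Q = ω₀L/R = 6.872e+05·0.00181/5010 = 0.2483.
Step 4 — Bandwidth: Δω = ω₀/Q = 2.768e+06 rad/s; BW = Δω/(2π) = 4.405e+05 Hz.

(a) f₀ = 1.094e+05 Hz  (b) Q = 0.2483  (c) BW = 4.405e+05 Hz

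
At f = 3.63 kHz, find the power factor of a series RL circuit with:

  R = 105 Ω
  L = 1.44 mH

Step 1 — Angular frequency: ω = 2π·f = 2π·3630 = 2.281e+04 rad/s.
Step 2 — Component impedances:
  R: Z = R = 105 Ω
  L: Z = jωL = j·2.281e+04·0.00144 = 0 + j32.84 Ω
Step 3 — Series combination: Z_total = R + L = 105 + j32.84 Ω = 110∠17.4° Ω.
Step 4 — Power factor: PF = cos(φ) = Re(Z)/|Z| = 105/110.02 = 0.9544.
Step 5 — Type: Im(Z) = 32.84 ⇒ lagging (phase φ = 17.4°).

PF = 0.9544 (lagging, φ = 17.4°)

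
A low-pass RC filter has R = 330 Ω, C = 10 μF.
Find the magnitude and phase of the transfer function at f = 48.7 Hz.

Step 1 — Angular frequency: ω = 2π·48.7 = 306 rad/s.
Step 2 — Transfer function: H(jω) = 1/(1 + jωRC).
Step 3 — Denominator: 1 + jωRC = 1 + j·306·330·1e-05 = 1 + j1.01.
Step 4 — H = 0.4951 - j0.5.
Step 5 — Magnitude: |H| = 0.7037 (-3.1 dB); phase: φ = -45.3°.

|H| = 0.7037 (-3.1 dB), φ = -45.3°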